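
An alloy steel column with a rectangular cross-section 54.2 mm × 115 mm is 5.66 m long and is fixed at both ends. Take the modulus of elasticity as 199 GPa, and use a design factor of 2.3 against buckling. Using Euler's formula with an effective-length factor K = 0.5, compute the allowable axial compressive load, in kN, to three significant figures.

P_allow = 163 kN

Buckling occurs about the weak axis: I_min = h·b³/12 = 115×54.2³/12 = 1.526×10^6 mm⁴ (b = 54.2 mm is the smaller dimension).
Effective length L_e = KL = 0.5×5.66 m = 2830 mm.
Euler critical load P_cr = π²EI/L_e² = π²×199000×1.526×10^6/2830² = 374200 N.
P_allow = P_cr/n = 374200/2.3 = 162700 N.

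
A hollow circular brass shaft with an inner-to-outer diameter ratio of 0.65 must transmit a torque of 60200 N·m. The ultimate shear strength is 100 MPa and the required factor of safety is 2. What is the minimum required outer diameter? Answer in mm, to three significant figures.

τ_allow = 100/2 = 50.00 MPa.
For a hollow shaft τ = 16T/[πd_o³(1−k⁴)] with k = 0.65, so 1−k⁴ = 0.8215.
d_o³ = 16T/[π τ_allow (1−k⁴)] = 16×6.0200×10^7/(π×50.00×0.8215) = 7.464×10^6 mm³.
d_o = 195.4 mm.

d_o = 195 mm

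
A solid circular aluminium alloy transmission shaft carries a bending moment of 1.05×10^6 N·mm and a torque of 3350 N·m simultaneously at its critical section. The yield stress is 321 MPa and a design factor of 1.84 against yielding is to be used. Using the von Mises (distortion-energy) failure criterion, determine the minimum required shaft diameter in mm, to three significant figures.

d = 56.5 mm

σ_allow = σ_y/n = 321/1.84 = 174.5 MPa.
For a solid shaft σ_b = 32M/(πd³) and τ = 16T/(πd³), so the von Mises stress is σ' = (16/πd³)·√(4M²+3T²).
√(4M²+3T²) = √(4×(1.050×10^6)² + 3×(3.350×10^6)²) = 6.171×10^6 N·mm.
d³ = 16×6.171×10^6/(π×174.5) = 180100 mm³.
d = 56.48 mm.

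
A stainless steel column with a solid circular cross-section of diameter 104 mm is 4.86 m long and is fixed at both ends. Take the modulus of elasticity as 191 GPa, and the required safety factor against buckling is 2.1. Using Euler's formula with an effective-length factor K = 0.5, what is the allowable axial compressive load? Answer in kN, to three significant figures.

P_allow = 873 kN

I = πd⁴/64 = π×104⁴/64 = 5.743×10^6 mm⁴.
Effective length L_e = KL = 0.5×4.86 m = 2430 mm.
Euler critical load P_cr = π²EI/L_e² = π²×191000×5.743×10^6/2430² = 1.833×10^6 N.
P_allow = P_cr/n = 1.833×10^6/2.1 = 873000 N.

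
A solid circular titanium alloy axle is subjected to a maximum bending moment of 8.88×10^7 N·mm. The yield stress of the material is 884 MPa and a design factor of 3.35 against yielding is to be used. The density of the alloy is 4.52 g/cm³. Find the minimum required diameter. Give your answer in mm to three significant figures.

d = 151 mm

σ_allow = 884/3.35 = 263.9 MPa.
For a solid circular section σ = 32M/(πd³), so d³ = 32M/(π σ_allow) = 32×8.8800×10^7/(π×263.9) = 3.428×10^6 mm³.
d = 150.8 mm.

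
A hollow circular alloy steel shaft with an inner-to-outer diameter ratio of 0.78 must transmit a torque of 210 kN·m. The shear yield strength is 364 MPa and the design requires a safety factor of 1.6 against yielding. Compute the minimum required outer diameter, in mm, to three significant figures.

d_o = 195 mm

τ_allow = 364/1.6 = 227.5 MPa.
For a hollow shaft τ = 16T/[πd_o³(1−k⁴)] with k = 0.78, so 1−k⁴ = 0.6298.
d_o³ = 16T/[π τ_allow (1−k⁴)] = 16×2.1000×10^8/(π×227.5×0.6298) = 7.464×10^6 mm³.
d_o = 195.4 mm.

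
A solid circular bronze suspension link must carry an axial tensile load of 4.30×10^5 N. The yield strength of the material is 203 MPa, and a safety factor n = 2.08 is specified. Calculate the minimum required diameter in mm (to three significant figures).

Allowable stress σ_allow = 203/2.08 = 97.60 MPa.
Required area A = F/σ_allow = 430000/97.60 = 4406 mm².
A = πd²/4 → d = √(4A/π) = 74.90 mm.

d = 74.9 mm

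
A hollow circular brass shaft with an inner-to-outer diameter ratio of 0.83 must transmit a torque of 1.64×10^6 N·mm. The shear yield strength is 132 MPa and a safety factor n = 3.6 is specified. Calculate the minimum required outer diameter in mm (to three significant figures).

d_o = 75.7 mm

τ_allow = 132/3.6 = 36.67 MPa.
For a hollow shaft τ = 16T/[πd_o³(1−k⁴)] with k = 0.83, so 1−k⁴ = 0.5254.
d_o³ = 16T/[π τ_allow (1−k⁴)] = 16×1640000/(π×36.67×0.5254) = 433500 mm³.
d_o = 75.69 mm.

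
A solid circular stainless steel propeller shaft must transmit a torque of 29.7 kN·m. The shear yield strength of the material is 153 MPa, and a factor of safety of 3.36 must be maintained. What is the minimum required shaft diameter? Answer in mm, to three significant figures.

d = 149 mm

Allowable shear stress τ_allow = 153/3.36 = 45.54 MPa.
For a solid shaft τ = 16T/(πd³), so d³ = 16T/(π τ_allow) = 16×2.9700×10^7/(π×45.54) = 3.322×10^6 mm³.
d = (3.322×10^6)^(1/3) = 149.2 mm.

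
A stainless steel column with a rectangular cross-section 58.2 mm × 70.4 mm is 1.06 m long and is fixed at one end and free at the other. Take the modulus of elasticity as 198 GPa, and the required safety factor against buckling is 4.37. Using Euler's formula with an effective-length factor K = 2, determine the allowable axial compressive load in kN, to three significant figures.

P_allow = 115 kN

Buckling occurs about the weak axis: I_min = h·b³/12 = 70.4×58.2³/12 = 1.157×10^6 mm⁴ (b = 58.2 mm is the smaller dimension).
Effective length L_e = KL = 2×1.06 m = 2120 mm.
Euler critical load P_cr = π²EI/L_e² = π²×198000×1.157×10^6/2120² = 502900 N.
P_allow = P_cr/n = 502900/4.37 = 115100 N.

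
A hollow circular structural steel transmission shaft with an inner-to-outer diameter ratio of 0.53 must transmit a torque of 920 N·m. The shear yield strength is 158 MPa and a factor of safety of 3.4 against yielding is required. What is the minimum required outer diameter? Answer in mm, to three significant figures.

τ_allow = 158/3.4 = 46.47 MPa.
For a hollow shaft τ = 16T/[πd_o³(1−k⁴)] with k = 0.53, so 1−k⁴ = 0.9211.
d_o³ = 16T/[π τ_allow (1−k⁴)] = 16×920000/(π×46.47×0.9211) = 109500 mm³.
d_o = 47.84 mm.

d_o = 47.8 mm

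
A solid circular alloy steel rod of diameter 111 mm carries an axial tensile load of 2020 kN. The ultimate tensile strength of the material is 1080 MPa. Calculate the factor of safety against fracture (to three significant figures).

A = πd²/4 = 9677 mm².
σ = F/A = 2020000/9677 = 208.7 MPa.
n = 1080/208.7 = 5.174.

n = 5.17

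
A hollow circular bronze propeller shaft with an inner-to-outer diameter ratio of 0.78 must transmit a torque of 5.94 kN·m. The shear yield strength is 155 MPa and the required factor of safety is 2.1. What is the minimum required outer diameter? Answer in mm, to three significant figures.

τ_allow = 155/2.1 = 73.81 MPa.
For a hollow shaft τ = 16T/[πd_o³(1−k⁴)] with k = 0.78, so 1−k⁴ = 0.6298.
d_o³ = 16T/[π τ_allow (1−k⁴)] = 16×5940000/(π×73.81×0.6298) = 650700 mm³.
d_o = 86.66 mm.

d_o = 86.7 mm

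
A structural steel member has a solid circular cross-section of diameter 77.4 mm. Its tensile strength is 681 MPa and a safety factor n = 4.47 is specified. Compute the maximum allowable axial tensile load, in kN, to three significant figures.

σ_allow = 681/4.47 = 152.3 MPa.
A = πd²/4 = π×77.4²/4 = 4705 mm².
F_allow = σ_allow × A = 152.3×4705 = 716800 N.

F_allow = 717 kN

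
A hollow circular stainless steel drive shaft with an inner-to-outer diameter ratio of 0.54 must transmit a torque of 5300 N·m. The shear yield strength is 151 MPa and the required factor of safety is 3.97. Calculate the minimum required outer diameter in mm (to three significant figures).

τ_allow = 151/3.97 = 38.04 MPa.
For a hollow shaft τ = 16T/[πd_o³(1−k⁴)] with k = 0.54, so 1−k⁴ = 0.9150.
d_o³ = 16T/[π τ_allow (1−k⁴)] = 16×5300000/(π×38.04×0.9150) = 775600 mm³.
d_o = 91.88 mm.

d_o = 91.9 mm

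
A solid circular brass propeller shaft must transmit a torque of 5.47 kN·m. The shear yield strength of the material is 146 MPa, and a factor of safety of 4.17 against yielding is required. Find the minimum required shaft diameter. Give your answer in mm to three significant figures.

d = 92.7 mm

Allowable shear stress τ_allow = 146/4.17 = 35.01 MPa.
For a solid shaft τ = 16T/(πd³), so d³ = 16T/(π τ_allow) = 16×5470000/(π×35.01) = 795700 mm³.
d = (795700)^(1/3) = 92.66 mm.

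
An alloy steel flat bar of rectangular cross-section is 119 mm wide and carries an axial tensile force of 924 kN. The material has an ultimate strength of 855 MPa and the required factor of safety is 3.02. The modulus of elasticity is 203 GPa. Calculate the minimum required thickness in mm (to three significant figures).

t = 27.4 mm

σ_allow = 855/3.02 = 283.1 MPa.
Required area A = F/σ_allow = 924000/283.1 = 3264 mm².
t = A/w = 3264/119 = 27.43 mm.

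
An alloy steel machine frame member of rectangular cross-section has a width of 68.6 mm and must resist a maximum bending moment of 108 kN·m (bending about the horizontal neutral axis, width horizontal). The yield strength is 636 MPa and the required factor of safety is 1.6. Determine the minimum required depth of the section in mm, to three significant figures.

h = 154 mm

σ_allow = 636/1.6 = 397.5 MPa.
For a rectangular section σ = 6M/(bh²), so h² = 6M/(b σ_allow) = 6×1.0800×10^8/(68.6×397.5) = 23760 mm².
h = 154.2 mm.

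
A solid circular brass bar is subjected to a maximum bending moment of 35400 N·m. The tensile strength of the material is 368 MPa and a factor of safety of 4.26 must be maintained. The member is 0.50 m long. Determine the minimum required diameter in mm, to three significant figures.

d = 161 mm

σ_allow = 368/4.26 = 86.38 MPa.
For a solid circular section σ = 32M/(πd³), so d³ = 32M/(π σ_allow) = 32×3.5400×10^7/(π×86.38) = 4.174×10^6 mm³.
d = 161.0 mm.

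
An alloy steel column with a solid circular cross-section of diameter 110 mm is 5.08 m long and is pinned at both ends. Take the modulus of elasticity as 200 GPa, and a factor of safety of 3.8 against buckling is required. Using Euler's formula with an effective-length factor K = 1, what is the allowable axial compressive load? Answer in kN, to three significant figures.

P_allow = 145 kN

I = πd⁴/64 = π×110⁴/64 = 7.187×10^6 mm⁴.
Effective length L_e = KL = 1×5.08 m = 5080 mm.
Euler critical load P_cr = π²EI/L_e² = π²×200000×7.187×10^6/5080² = 549700 N.
P_allow = P_cr/n = 549700/3.8 = 144700 N.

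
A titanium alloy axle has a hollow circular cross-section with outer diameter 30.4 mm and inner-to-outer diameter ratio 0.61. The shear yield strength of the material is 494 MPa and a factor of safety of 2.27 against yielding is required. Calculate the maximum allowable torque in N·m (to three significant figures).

T_allow = 1030 N·m

τ_allow = 494/2.27 = 217.6 MPa.
For a hollow shaft T_allow = τ_allow·πd_o³(1−k⁴)/16 with 1−k⁴ = 0.8615, so πd_o³(1−k⁴)/16 = 4753 mm³.
T_allow = 217.6×4753 = 1.034×10^6 N·mm = 1034 N·m.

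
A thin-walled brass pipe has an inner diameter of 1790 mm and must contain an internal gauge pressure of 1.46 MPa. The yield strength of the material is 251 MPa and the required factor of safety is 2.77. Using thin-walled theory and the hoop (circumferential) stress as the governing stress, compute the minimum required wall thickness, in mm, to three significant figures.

σ_allow = 251/2.77 = 90.61 MPa.
Hoop stress σ_h = pD/(2t), so t = pD/(2σ_allow) = 1.46×1790/(2×90.61) = 14.42 mm.

t = 14.4 mm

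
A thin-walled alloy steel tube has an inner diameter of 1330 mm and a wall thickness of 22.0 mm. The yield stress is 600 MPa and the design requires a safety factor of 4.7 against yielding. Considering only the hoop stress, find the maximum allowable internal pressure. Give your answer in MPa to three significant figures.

p_allow = 4.22 MPa

σ_allow = 600/4.7 = 127.7 MPa.
σ_h = pD/(2t) → p_allow = 2σ_allow t/D = 2×127.7×22.0/1330 = 4.223 MPa.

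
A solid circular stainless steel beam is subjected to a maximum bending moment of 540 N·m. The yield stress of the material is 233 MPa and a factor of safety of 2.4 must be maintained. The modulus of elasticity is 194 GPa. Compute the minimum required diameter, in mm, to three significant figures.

d = 38.4 mm

σ_allow = 233/2.4 = 97.08 MPa.
For a solid circular section σ = 32M/(πd³), so d³ = 32M/(π σ_allow) = 32×540000/(π×97.08) = 56660 mm³.
d = 38.41 mm.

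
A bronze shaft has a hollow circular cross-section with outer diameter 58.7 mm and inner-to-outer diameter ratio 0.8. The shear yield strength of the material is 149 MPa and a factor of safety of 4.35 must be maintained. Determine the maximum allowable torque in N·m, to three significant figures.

τ_allow = 149/4.35 = 34.25 MPa.
For a hollow shaft T_allow = τ_allow·πd_o³(1−k⁴)/16 with 1−k⁴ = 0.5904, so πd_o³(1−k⁴)/16 = 23450 mm³.
T_allow = 34.25×23450 = 803100 N·mm = 803.1 N·m.

T_allow = 803 N·m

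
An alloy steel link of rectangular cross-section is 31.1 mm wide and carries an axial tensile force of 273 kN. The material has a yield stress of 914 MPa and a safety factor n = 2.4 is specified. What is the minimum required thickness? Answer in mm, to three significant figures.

σ_allow = 914/2.4 = 380.8 MPa.
Required area A = F/σ_allow = 273000/380.8 = 716.8 mm².
t = A/w = 716.8/31.1 = 23.05 mm.

t = 23.0 mm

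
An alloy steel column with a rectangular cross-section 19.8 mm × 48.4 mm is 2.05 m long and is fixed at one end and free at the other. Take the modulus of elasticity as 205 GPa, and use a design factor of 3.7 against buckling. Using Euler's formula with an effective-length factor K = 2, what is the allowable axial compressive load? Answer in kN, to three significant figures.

Buckling occurs about the weak axis: I_min = h·b³/12 = 48.4×19.8³/12 = 31310 mm⁴ (b = 19.8 mm is the smaller dimension).
Effective length L_e = KL = 2×2.05 m = 4100 mm.
Euler critical load P_cr = π²EI/L_e² = π²×205000×31310/4100² = 3768 N.
P_allow = P_cr/n = 3768/3.7 = 1018 N.

P_allow = 1.02 kN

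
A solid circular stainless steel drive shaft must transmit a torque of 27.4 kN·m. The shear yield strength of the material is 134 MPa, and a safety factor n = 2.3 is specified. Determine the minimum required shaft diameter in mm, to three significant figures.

Allowable shear stress τ_allow = 134/2.3 = 58.26 MPa.
For a solid shaft τ = 16T/(πd³), so d³ = 16T/(π τ_allow) = 16×2.7400×10^7/(π×58.26) = 2.395×10^6 mm³.
d = (2.395×10^6)^(1/3) = 133.8 mm.

d = 134 mm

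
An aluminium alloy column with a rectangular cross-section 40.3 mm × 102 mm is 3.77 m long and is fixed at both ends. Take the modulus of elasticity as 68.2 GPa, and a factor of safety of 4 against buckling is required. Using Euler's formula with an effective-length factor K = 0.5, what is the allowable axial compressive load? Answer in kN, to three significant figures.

Buckling occurs about the weak axis: I_min = h·b³/12 = 102×40.3³/12 = 556300 mm⁴ (b = 40.3 mm is the smaller dimension).
Effective length L_e = KL = 0.5×3.77 m = 1885 mm.
Euler critical load P_cr = π²EI/L_e² = π²×68200×556300/1885² = 105400 N.
P_allow = P_cr/n = 105400/4 = 26350 N.

P_allow = 26.3 kN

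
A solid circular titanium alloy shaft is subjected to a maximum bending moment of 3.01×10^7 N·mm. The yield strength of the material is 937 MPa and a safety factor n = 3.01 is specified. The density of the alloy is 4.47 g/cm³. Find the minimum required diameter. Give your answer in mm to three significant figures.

σ_allow = 937/3.01 = 311.3 MPa.
For a solid circular section σ = 32M/(πd³), so d³ = 32M/(π σ_allow) = 32×3.0100×10^7/(π×311.3) = 984900 mm³.
d = 99.49 mm.

d = 99.5 mm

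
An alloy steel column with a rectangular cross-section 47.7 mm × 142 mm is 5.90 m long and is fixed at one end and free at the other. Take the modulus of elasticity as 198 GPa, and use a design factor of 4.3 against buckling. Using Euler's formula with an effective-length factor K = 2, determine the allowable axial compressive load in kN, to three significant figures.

P_allow = 4.19 kN

Buckling occurs about the weak axis: I_min = h·b³/12 = 142×47.7³/12 = 1.284×10^6 mm⁴ (b = 47.7 mm is the smaller dimension).
Effective length L_e = KL = 2×5.90 m = 11800 mm.
Euler critical load P_cr = π²EI/L_e² = π²×198000×1.284×10^6/11800² = 18020 N.
P_allow = P_cr/n = 18020/4.3 = 4192 N.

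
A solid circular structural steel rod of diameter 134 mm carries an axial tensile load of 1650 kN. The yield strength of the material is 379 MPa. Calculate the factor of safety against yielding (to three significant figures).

n = 3.24

A = πd²/4 = 14100 mm².
σ = F/A = 1650000/14100 = 117.0 MPa.
n = 379/117.0 = 3.239.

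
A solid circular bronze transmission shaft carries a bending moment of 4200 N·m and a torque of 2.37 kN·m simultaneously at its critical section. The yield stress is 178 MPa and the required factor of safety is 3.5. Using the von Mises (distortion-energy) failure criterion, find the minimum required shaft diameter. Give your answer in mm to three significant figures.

σ_allow = σ_y/n = 178/3.5 = 50.86 MPa.
For a solid shaft σ_b = 32M/(πd³) and τ = 16T/(πd³), so the von Mises stress is σ' = (16/πd³)·√(4M²+3T²).
√(4M²+3T²) = √(4×(4.200×10^6)² + 3×(2.370×10^6)²) = 9.349×10^6 N·mm.
d³ = 16×9.349×10^6/(π×50.86) = 936300 mm³.
d = 97.83 mm.

d = 97.8 mm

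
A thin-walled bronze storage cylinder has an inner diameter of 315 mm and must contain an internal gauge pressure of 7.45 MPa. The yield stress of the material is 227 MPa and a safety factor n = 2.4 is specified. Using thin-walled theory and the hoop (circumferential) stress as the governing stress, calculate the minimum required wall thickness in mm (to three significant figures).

t = 12.4 mm

σ_allow = 227/2.4 = 94.58 MPa.
Hoop stress σ_h = pD/(2t), so t = pD/(2σ_allow) = 7.45×315/(2×94.58) = 12.41 mm.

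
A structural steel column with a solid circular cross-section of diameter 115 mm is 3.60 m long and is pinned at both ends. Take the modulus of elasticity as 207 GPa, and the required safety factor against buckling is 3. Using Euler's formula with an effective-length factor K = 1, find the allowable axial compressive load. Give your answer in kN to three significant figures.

P_allow = 451 kN

I = πd⁴/64 = π×115⁴/64 = 8.585×10^6 mm⁴.
Effective length L_e = KL = 1×3.60 m = 3600 mm.
Euler critical load P_cr = π²EI/L_e² = π²×207000×8.585×10^6/3600² = 1.353×10^6 N.
P_allow = P_cr/n = 1.353×10^6/3 = 451100 N.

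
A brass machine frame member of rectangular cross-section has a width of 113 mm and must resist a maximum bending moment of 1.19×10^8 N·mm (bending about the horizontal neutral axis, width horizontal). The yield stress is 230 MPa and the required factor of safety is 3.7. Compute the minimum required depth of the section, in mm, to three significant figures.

h = 319 mm

σ_allow = 230/3.7 = 62.16 MPa.
For a rectangular section σ = 6M/(bh²), so h² = 6M/(b σ_allow) = 6×1.1900×10^8/(113×62.16) = 101600 mm².
h = 318.8 mm.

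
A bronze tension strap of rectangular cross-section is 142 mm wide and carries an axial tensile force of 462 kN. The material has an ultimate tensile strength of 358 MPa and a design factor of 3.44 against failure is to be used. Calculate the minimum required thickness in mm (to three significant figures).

σ_allow = 358/3.44 = 104.1 MPa.
Required area A = F/σ_allow = 462000/104.1 = 4439 mm².
t = A/w = 4439/142 = 31.26 mm.

t = 31.3 mm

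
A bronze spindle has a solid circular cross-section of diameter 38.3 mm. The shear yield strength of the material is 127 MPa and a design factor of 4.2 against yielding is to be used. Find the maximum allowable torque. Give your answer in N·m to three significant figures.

τ_allow = 127/4.2 = 30.24 MPa.
For a solid shaft T_allow = τ_allow·πd³/16; πd³/16 = π×38.3³/16 = 11030 mm³.
T_allow = 30.24×11030 = 333600 N·mm = 333.6 N·m.

T_allow = 334 N·m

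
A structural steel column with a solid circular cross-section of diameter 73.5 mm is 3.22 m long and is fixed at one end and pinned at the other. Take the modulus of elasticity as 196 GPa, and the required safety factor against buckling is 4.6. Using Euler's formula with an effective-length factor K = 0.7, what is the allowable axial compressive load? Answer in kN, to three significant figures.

P_allow = 119 kN

I = πd⁴/64 = π×73.5⁴/64 = 1.433×10^6 mm⁴.
Effective length L_e = KL = 0.7×3.22 m = 2254 mm.
Euler critical load P_cr = π²EI/L_e² = π²×196000×1.433×10^6/2254² = 545500 N.
P_allow = P_cr/n = 545500/4.6 = 118600 N.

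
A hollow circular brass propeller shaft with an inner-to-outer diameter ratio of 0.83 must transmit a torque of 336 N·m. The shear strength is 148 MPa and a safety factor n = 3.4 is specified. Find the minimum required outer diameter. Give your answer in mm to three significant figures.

τ_allow = 148/3.4 = 43.53 MPa.
For a hollow shaft τ = 16T/[πd_o³(1−k⁴)] with k = 0.83, so 1−k⁴ = 0.5254.
d_o³ = 16T/[π τ_allow (1−k⁴)] = 16×336000/(π×43.53×0.5254) = 74820 mm³.
d_o = 42.14 mm.

d_o = 42.1 mm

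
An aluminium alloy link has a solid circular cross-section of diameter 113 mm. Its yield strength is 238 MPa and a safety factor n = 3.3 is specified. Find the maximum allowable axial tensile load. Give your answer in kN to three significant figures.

F_allow = 723 kN

σ_allow = 238/3.3 = 72.12 MPa.
A = πd²/4 = π×113²/4 = 10030 mm².
F_allow = σ_allow × A = 72.12×10030 = 723300 N.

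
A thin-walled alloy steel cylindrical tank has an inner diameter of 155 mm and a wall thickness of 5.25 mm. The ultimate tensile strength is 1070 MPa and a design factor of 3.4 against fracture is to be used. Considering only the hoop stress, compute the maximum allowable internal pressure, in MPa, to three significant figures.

p_allow = 21.3 MPa

σ_allow = 1070/3.4 = 314.7 MPa.
σ_h = pD/(2t) → p_allow = 2σ_allow t/D = 2×314.7×5.25/155 = 21.32 MPa.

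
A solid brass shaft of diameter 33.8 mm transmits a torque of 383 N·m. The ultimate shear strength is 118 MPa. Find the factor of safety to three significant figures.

τ = 16T/(πd³) = 16×383000/(π×33.8³) = 50.51 MPa.
n = τ_limit/τ = 118/50.51 = 2.336.

n = 2.34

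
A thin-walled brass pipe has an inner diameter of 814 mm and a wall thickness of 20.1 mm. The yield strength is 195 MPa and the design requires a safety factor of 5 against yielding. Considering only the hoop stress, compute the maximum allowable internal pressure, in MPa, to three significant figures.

p_allow = 1.93 MPa

σ_allow = 195/5 = 39.00 MPa.
σ_h = pD/(2t) → p_allow = 2σ_allow t/D = 2×39.00×20.1/814 = 1.926 MPa.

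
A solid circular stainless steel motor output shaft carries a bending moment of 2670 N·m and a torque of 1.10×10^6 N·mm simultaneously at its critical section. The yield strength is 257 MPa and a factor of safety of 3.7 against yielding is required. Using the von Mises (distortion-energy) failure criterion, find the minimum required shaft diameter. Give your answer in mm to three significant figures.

d = 74.6 mm

σ_allow = σ_y/n = 257/3.7 = 69.46 MPa.
For a solid shaft σ_b = 32M/(πd³) and τ = 16T/(πd³), so the von Mises stress is σ' = (16/πd³)·√(4M²+3T²).
√(4M²+3T²) = √(4×(2.670×10^6)² + 3×(1.100×10^6)²) = 5.670×10^6 N·mm.
d³ = 16×5.670×10^6/(π×69.46) = 415700 mm³.
d = 74.63 mm.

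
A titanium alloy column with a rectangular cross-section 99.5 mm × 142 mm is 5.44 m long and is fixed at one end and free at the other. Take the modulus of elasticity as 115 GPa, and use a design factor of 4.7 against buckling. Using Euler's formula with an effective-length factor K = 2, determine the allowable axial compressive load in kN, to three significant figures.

Buckling occurs about the weak axis: I_min = h·b³/12 = 142×99.5³/12 = 1.166×10^7 mm⁴ (b = 99.5 mm is the smaller dimension).
Effective length L_e = KL = 2×5.44 m = 10880 mm.
Euler critical load P_cr = π²EI/L_e² = π²×115000×1.166×10^7/10880² = 111800 N.
P_allow = P_cr/n = 111800/4.7 = 23780 N.

P_allow = 23.8 kN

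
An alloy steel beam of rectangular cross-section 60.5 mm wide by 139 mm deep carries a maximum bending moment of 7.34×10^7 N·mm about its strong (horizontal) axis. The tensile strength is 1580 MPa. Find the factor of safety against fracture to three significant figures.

n = 4.19

Section modulus S = bh²/6 = 60.5×139²/6 = 194800 mm³.
σ = M/S = 7.3400×10^7/194800 = 376.8 MPa.
n = 1580/376.8 = 4.194.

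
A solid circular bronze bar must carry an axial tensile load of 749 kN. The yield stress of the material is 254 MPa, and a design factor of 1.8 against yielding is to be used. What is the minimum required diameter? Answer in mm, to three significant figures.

Allowable stress σ_allow = 254/1.8 = 141.1 MPa.
Required area A = F/σ_allow = 749000/141.1 = 5308 mm².
A = πd²/4 → d = √(4A/π) = 82.21 mm.

d = 82.2 mm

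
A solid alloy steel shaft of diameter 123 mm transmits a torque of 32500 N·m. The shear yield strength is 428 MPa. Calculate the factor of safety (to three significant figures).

n = 4.81

τ = 16T/(πd³) = 16×3.2500×10^7/(π×123³) = 88.95 MPa.
n = τ_limit/τ = 428/88.95 = 4.812.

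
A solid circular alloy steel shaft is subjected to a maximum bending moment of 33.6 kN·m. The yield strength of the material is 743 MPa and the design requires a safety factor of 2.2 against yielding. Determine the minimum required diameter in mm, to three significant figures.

σ_allow = 743/2.2 = 337.7 MPa.
For a solid circular section σ = 32M/(πd³), so d³ = 32M/(π σ_allow) = 32×3.3600×10^7/(π×337.7) = 1.013×10^6 mm³.
d = 100.4 mm.

d = 100 mm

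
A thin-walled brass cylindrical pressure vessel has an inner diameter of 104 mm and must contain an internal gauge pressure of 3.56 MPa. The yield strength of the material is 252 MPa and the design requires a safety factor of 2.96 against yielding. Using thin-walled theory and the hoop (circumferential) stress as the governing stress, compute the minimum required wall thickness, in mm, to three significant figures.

σ_allow = 252/2.96 = 85.14 MPa.
Hoop stress σ_h = pD/(2t), so t = pD/(2σ_allow) = 3.56×104/(2×85.14) = 2.174 mm.

t = 2.17 mm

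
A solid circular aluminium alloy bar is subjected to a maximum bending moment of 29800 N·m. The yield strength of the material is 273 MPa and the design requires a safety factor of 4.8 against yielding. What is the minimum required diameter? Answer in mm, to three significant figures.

d = 175 mm

σ_allow = 273/4.8 = 56.88 MPa.
For a solid circular section σ = 32M/(πd³), so d³ = 32M/(π σ_allow) = 32×2.9800×10^7/(π×56.88) = 5.337×10^6 mm³.
d = 174.8 mm.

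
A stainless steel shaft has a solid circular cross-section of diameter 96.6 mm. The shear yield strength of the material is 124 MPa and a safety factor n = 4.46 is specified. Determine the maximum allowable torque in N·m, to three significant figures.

τ_allow = 124/4.46 = 27.80 MPa.
For a solid shaft T_allow = τ_allow·πd³/16; πd³/16 = π×96.6³/16 = 177000 mm³.
T_allow = 27.80×177000 = 4.921×10^6 N·mm = 4921 N·m.

T_allow = 4920 N·m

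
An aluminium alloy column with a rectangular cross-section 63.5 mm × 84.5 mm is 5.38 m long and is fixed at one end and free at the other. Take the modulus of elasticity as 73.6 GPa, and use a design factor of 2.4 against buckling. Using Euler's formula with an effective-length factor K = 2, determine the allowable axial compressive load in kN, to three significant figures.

Buckling occurs about the weak axis: I_min = h·b³/12 = 84.5×63.5³/12 = 1.803×10^6 mm⁴ (b = 63.5 mm is the smaller dimension).
Effective length L_e = KL = 2×5.38 m = 10760 mm.
Euler critical load P_cr = π²EI/L_e² = π²×73600×1.803×10^6/10760² = 11310 N.
P_allow = P_cr/n = 11310/2.4 = 4713 N.

P_allow = 4.71 kN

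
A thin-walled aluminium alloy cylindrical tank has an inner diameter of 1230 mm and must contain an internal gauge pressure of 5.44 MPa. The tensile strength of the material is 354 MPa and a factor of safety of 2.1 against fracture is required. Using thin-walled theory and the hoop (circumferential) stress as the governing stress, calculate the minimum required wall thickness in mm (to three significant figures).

σ_allow = 354/2.1 = 168.6 MPa.
Hoop stress σ_h = pD/(2t), so t = pD/(2σ_allow) = 5.44×1230/(2×168.6) = 19.85 mm.

t = 19.8 mm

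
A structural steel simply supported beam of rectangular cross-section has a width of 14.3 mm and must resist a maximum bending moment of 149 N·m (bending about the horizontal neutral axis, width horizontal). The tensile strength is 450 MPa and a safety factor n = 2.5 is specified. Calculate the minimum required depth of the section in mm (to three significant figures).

σ_allow = 450/2.5 = 180.0 MPa.
For a rectangular section σ = 6M/(bh²), so h² = 6M/(b σ_allow) = 6×149000/(14.3×180.0) = 347.3 mm².
h = 18.64 mm.

h = 18.6 mm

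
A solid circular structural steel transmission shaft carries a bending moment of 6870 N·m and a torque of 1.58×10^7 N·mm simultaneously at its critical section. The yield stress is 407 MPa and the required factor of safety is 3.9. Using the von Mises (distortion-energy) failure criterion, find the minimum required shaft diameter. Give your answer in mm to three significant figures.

d = 114 mm

σ_allow = σ_y/n = 407/3.9 = 104.4 MPa.
For a solid shaft σ_b = 32M/(πd³) and τ = 16T/(πd³), so the von Mises stress is σ' = (16/πd³)·√(4M²+3T²).
√(4M²+3T²) = √(4×(6.870×10^6)² + 3×(1.580×10^7)²) = 3.062×10^7 N·mm.
d³ = 16×3.062×10^7/(π×104.4) = 1.494×10^6 mm³.
d = 114.3 mm.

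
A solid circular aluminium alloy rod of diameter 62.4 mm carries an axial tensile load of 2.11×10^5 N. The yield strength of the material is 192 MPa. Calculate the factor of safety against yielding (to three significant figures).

n = 2.78

A = πd²/4 = 3058 mm².
σ = F/A = 211000/3058 = 69.00 MPa.
n = 192/69.00 = 2.783.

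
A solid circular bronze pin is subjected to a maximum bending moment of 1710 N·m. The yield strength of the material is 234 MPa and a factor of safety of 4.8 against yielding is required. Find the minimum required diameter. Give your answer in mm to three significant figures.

d = 71.0 mm

σ_allow = 234/4.8 = 48.75 MPa.
For a solid circular section σ = 32M/(πd³), so d³ = 32M/(π σ_allow) = 32×1710000/(π×48.75) = 357300 mm³.
d = 70.96 mm.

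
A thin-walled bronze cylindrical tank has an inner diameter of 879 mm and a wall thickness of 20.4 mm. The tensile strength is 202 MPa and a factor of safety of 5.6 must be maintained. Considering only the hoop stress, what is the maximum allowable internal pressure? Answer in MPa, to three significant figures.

p_allow = 1.67 MPa

σ_allow = 202/5.6 = 36.07 MPa.
σ_h = pD/(2t) → p_allow = 2σ_allow t/D = 2×36.07×20.4/879 = 1.674 MPa.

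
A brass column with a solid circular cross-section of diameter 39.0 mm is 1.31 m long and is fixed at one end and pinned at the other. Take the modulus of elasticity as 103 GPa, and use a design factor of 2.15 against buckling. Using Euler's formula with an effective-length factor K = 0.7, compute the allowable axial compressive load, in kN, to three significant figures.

I = πd⁴/64 = π×39.0⁴/64 = 113600 mm⁴.
Effective length L_e = KL = 0.7×1.31 m = 917.0 mm.
Euler critical load P_cr = π²EI/L_e² = π²×103000×113600/917.0² = 137300 N.
P_allow = P_cr/n = 137300/2.15 = 63850 N.

P_allow = 63.9 kN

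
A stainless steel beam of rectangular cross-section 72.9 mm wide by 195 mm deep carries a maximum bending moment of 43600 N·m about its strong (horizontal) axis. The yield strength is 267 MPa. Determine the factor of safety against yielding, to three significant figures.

n = 2.83

Section modulus S = bh²/6 = 72.9×195²/6 = 462000 mm³.
σ = M/S = 4.3600×10^7/462000 = 94.37 MPa.
n = 267/94.37 = 2.829.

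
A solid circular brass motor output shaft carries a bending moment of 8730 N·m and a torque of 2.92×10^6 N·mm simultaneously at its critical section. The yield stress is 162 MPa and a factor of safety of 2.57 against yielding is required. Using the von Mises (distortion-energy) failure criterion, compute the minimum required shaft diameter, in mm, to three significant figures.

d = 114 mm

σ_allow = σ_y/n = 162/2.57 = 63.04 MPa.
For a solid shaft σ_b = 32M/(πd³) and τ = 16T/(πd³), so the von Mises stress is σ' = (16/πd³)·√(4M²+3T²).
√(4M²+3T²) = √(4×(8.730×10^6)² + 3×(2.920×10^6)²) = 1.818×10^7 N·mm.
d³ = 16×1.818×10^7/(π×63.04) = 1.469×10^6 mm³.
d = 113.7 mm.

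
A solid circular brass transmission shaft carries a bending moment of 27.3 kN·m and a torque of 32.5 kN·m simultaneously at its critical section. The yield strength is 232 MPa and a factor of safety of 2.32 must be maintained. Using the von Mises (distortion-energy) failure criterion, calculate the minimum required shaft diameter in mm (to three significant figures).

σ_allow = σ_y/n = 232/2.32 = 100.0 MPa.
For a solid shaft σ_b = 32M/(πd³) and τ = 16T/(πd³), so the von Mises stress is σ' = (16/πd³)·√(4M²+3T²).
√(4M²+3T²) = √(4×(2.730×10^7)² + 3×(3.250×10^7)²) = 7.842×10^7 N·mm.
d³ = 16×7.842×10^7/(π×100.0) = 3.994×10^6 mm³.
d = 158.7 mm.

d = 159 mm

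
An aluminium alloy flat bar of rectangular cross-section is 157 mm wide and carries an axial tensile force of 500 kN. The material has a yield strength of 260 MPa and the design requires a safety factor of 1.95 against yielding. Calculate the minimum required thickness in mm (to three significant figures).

σ_allow = 260/1.95 = 133.3 MPa.
Required area A = F/σ_allow = 500000/133.3 = 3750 mm².
t = A/w = 3750/157 = 23.89 mm.

t = 23.9 mm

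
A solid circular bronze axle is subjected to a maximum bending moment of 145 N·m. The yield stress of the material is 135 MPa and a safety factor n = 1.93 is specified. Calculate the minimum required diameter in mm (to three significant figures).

σ_allow = 135/1.93 = 69.95 MPa.
For a solid circular section σ = 32M/(πd³), so d³ = 32M/(π σ_allow) = 32×145000/(π×69.95) = 21120 mm³.
d = 27.64 mm.

d = 27.6 mm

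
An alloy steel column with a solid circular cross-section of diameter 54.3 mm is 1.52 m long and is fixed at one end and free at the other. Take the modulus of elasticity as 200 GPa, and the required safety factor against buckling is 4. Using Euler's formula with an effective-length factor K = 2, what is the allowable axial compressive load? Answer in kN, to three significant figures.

I = πd⁴/64 = π×54.3⁴/64 = 426700 mm⁴.
Effective length L_e = KL = 2×1.52 m = 3040 mm.
Euler critical load P_cr = π²EI/L_e² = π²×200000×426700/3040² = 91150 N.
P_allow = P_cr/n = 91150/4 = 22790 N.

P_allow = 22.8 kN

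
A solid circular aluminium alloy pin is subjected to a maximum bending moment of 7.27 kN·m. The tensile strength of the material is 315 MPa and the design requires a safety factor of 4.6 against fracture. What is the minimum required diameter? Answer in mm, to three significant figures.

d = 103 mm

σ_allow = 315/4.6 = 68.48 MPa.
For a solid circular section σ = 32M/(πd³), so d³ = 32M/(π σ_allow) = 32×7270000/(π×68.48) = 1.081×10^6 mm³.
d = 102.6 mm.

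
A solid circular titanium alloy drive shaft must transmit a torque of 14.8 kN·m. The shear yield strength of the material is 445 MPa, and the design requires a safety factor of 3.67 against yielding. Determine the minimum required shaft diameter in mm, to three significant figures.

d = 85.3 mm

Allowable shear stress τ_allow = 445/3.67 = 121.3 MPa.
For a solid shaft τ = 16T/(πd³), so d³ = 16T/(π τ_allow) = 16×1.4800×10^7/(π×121.3) = 621600 mm³.
d = (621600)^(1/3) = 85.35 mm.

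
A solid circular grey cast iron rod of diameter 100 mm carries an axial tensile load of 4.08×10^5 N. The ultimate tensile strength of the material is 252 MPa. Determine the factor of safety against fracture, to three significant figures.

n = 4.85

A = πd²/4 = 7854 mm².
σ = F/A = 408000/7854 = 51.95 MPa.
n = 252/51.95 = 4.851.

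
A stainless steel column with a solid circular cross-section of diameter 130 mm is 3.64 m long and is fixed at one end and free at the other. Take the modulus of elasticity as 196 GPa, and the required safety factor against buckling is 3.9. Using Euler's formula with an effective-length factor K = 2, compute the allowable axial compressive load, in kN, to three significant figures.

I = πd⁴/64 = π×130⁴/64 = 1.402×10^7 mm⁴.
Effective length L_e = KL = 2×3.64 m = 7280 mm.
Euler critical load P_cr = π²EI/L_e² = π²×196000×1.402×10^7/7280² = 511700 N.
P_allow = P_cr/n = 511700/3.9 = 131200 N.

P_allow = 131 kN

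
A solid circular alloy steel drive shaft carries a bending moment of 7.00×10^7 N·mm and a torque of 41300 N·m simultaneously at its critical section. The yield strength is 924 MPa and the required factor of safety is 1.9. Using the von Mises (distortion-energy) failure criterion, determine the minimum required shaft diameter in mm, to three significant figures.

σ_allow = σ_y/n = 924/1.9 = 486.3 MPa.
For a solid shaft σ_b = 32M/(πd³) and τ = 16T/(πd³), so the von Mises stress is σ' = (16/πd³)·√(4M²+3T²).
√(4M²+3T²) = √(4×(7.000×10^7)² + 3×(4.130×10^7)²) = 1.572×10^8 N·mm.
d³ = 16×1.572×10^8/(π×486.3) = 1.646×10^6 mm³.
d = 118.1 mm.

d = 118 mm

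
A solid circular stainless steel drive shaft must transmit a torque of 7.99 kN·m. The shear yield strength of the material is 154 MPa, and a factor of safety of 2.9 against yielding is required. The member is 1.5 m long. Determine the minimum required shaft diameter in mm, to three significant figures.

d = 91.5 mm

Allowable shear stress τ_allow = 154/2.9 = 53.10 MPa.
For a solid shaft τ = 16T/(πd³), so d³ = 16T/(π τ_allow) = 16×7990000/(π×53.10) = 766300 mm³.
d = (766300)^(1/3) = 91.51 mm.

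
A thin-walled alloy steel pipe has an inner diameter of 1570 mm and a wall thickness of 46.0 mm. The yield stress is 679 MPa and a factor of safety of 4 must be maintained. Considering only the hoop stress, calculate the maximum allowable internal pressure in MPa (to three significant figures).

σ_allow = 679/4 = 169.8 MPa.
σ_h = pD/(2t) → p_allow = 2σ_allow t/D = 2×169.8×46.0/1570 = 9.947 MPa.

p_allow = 9.95 MPa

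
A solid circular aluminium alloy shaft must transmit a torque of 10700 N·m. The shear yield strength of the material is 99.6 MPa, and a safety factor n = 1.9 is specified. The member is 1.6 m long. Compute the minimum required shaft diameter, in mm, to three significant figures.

Allowable shear stress τ_allow = 99.6/1.9 = 52.42 MPa.
For a solid shaft τ = 16T/(πd³), so d³ = 16T/(π τ_allow) = 16×1.0700×10^7/(π×52.42) = 1.040×10^6 mm³.
d = (1.040×10^6)^(1/3) = 101.3 mm.

d = 101 mm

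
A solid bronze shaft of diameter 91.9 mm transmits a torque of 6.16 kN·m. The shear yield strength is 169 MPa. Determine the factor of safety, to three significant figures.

τ = 16T/(πd³) = 16×6160000/(π×91.9³) = 40.42 MPa.
n = τ_limit/τ = 169/40.42 = 4.181.

n = 4.18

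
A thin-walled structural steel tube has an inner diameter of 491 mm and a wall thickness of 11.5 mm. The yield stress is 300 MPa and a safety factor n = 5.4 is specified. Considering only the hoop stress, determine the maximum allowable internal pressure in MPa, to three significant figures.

σ_allow = 300/5.4 = 55.56 MPa.
σ_h = pD/(2t) → p_allow = 2σ_allow t/D = 2×55.56×11.5/491 = 2.602 MPa.

p_allow = 2.60 MPa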